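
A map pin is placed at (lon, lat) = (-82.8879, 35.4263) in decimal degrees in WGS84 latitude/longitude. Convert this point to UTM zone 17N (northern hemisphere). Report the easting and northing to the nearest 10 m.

Zone 17 central meridian λ₀ = 6×17 − 183 = -81°; Δλ = -1.8879°.
Transverse Mercator on WGS84 with k₀ = 0.9996 gives E = 328613.981 m, N = 3921956.837 m.

E 328610 m, N 3921960 m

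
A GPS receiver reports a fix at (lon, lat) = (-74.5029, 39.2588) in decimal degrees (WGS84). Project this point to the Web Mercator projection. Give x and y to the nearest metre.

x -8293625 m, y 4758811 m

Web Mercator is spherical with R = a = 6378137 m.
x = R·λ = 6378137 × -1.300320907 = -8293624.891 m.
y = R·ln tan(π/4 + φ/2) = 6378137 × 0.746112939 = 4758810.542 m.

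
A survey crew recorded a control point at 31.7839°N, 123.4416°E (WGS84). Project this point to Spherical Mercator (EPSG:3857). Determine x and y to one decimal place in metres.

Web Mercator is spherical with R = a = 6378137 m.
x = R·λ = 6378137 × 2.154462354 = 13741456.055 m.
y = R·ln tan(π/4 + φ/2) = 6378137 × 0.585590659 = 3734977.452 m.

x 13741456.1 m, y 3734977.5 m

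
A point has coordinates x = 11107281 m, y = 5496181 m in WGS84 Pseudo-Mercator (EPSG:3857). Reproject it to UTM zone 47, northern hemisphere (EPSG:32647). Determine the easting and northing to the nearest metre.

Web Mercator inverse (R = 6378137 m) → φ = 44.19829985°, λ = 99.77840287°.
UTM 47N forward: E = 562199.583 m, N = 4894192.513 m.

E 562200 m, N 4894193 m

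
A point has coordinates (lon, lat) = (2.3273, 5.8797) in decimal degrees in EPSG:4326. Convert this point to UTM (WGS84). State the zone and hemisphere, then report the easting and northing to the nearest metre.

Longitude 2.3273° lies in the 6° band [0°, 6°), giving zone 31; latitude is north of the equator, so 31N.
Zone 31 central meridian λ₀ = 6×31 − 183 = 3°; Δλ = -0.6727°.
Transverse Mercator on WGS84 with k₀ = 0.9996 gives E = 425534.828 m, N = 649951.155 m.

Zone 31N: E 425535 m, N 649951 m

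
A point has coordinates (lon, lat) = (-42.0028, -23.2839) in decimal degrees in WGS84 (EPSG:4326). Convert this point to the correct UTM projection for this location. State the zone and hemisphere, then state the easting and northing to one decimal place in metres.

Zone 23S: E 806608.3 m, N 7421880.0 m

Longitude -42.0028° lies in the 6° band [-48°, -42°), giving zone 23; latitude is south of the equator, so 23S.
Zone 23 central meridian λ₀ = 6×23 − 183 = -45°; Δλ = +2.9972°.
Transverse Mercator on WGS84 with k₀ = 0.9996 gives E = 806608.308 m, N = 7421880.0496 m.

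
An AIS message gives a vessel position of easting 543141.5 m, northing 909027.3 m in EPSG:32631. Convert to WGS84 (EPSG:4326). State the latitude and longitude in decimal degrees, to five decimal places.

Zone 31N: λ₀ = 3°, k₀ = 0.9996, false easting 500000 m.
Meridian distance M = (N − FN)/k₀ = 909391.1 m.
Inverse transverse Mercator on WGS84 gives φ = 8.22349955°, λ = 3.39169990°.

lat 8.22350°, lon 3.39170°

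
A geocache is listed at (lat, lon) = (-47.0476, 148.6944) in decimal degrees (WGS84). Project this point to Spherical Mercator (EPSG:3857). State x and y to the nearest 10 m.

Web Mercator is spherical with R = a = 6378137 m.
x = R·λ = 6378137 × 2.595206859 = 16552584.892 m.
y = R·ln tan(π/4 + φ/2) = 6378137 × -0.932850308 = -5949847.068 m.

x 16552580 m, y -5949850 m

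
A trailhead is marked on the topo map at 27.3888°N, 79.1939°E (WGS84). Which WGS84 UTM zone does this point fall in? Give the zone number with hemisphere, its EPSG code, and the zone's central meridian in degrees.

UTM zone = ⌊(λ + 180)/6⌋ + 1; 79.1939° ∈ [78°, 84°) → zone 44.
Hemisphere: N (φ ≥ 0).
Central meridian λ₀ = 6×44 − 183 = 81°.
EPSG code: 32644.

Zone 44N (EPSG:32644), central meridian 81°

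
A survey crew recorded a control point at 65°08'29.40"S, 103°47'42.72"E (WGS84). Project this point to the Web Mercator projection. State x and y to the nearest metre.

Web Mercator is spherical with R = a = 6378137 m.
x = R·λ = 6378137 × 1.811567988 = 11554428.811 m.
y = R·ln tan(π/4 + φ/2) = 6378137 × -1.512313441 = -9645742.313 m.

x 11554429 m, y -9645742 m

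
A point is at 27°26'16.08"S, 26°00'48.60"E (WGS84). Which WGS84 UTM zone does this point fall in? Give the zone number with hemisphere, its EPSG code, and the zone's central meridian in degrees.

Zone 35S (EPSG:32735), central meridian 27°

UTM zone = ⌊(λ + 180)/6⌋ + 1; 26.0135° ∈ [24°, 30°) → zone 35.
Hemisphere: S (φ < 0).
Central meridian λ₀ = 6×35 − 183 = 27°.
EPSG code: 32735.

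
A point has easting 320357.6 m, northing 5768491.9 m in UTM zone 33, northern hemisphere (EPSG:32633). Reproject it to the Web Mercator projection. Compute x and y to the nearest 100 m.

x 1378200 m, y 6807000 m

Unproject from UTM 33N (λ₀ = 15°) → φ = 52.03790042°, λ = 12.38080056°.
Web Mercator (R = 6378137 m): x = 1378224.414 m, y = 6806981.239 m.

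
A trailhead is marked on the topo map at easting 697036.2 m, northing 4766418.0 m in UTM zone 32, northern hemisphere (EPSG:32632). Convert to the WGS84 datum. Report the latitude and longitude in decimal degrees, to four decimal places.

lat 43.0249°, lon 11.4183°

Zone 32N: λ₀ = 9°, k₀ = 0.9996, false easting 500000 m.
Meridian distance M = (N − FN)/k₀ = 4768325.3 m.
Inverse transverse Mercator on WGS84 gives φ = 43.02490020°, λ = 11.41830049°.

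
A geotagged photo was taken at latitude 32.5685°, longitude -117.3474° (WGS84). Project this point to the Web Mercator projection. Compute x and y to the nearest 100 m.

Web Mercator is spherical with R = a = 6378137 m.
x = R·λ = 6378137 × -2.048098499 = -13063052.814 m.
y = R·ln tan(π/4 + φ/2) = 6378137 × 0.601769548 = 3838168.620 m.

x -13063100 m, y 3838200 m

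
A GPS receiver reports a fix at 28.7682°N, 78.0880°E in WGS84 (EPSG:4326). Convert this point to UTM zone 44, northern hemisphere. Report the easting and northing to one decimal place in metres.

Zone 44 central meridian λ₀ = 6×44 − 183 = 81°; Δλ = -2.9120°.
Transverse Mercator on WGS84 with k₀ = 0.9996 gives E = 215674.757 m, N = 3185783.812 m.

E 215674.8 m, N 3185783.8 m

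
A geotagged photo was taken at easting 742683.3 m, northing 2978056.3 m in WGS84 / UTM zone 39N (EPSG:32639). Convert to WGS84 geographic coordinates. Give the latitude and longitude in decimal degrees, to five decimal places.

Zone 39N: λ₀ = 51°, k₀ = 0.9996, false easting 500000 m.
Meridian distance M = (N − FN)/k₀ = 2979248.0 m.
Inverse transverse Mercator on WGS84 gives φ = 26.90319995°, λ = 53.44350002°.

lat 26.90320°, lon 53.44350°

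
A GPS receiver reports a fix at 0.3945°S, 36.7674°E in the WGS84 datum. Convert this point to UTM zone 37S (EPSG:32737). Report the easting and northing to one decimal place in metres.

Zone 37 central meridian λ₀ = 6×37 − 183 = 39°; Δλ = -2.2326°.
Transverse Mercator on WGS84 with k₀ = 0.9996 gives E = 251510.058 m, N = 9956362.543 m.

E 251510.1 m, N 9956362.5 m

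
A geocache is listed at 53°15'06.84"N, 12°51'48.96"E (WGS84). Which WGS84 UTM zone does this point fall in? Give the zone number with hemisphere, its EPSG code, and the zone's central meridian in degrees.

Zone 33N (EPSG:32633), central meridian 15°

UTM zone = ⌊(λ + 180)/6⌋ + 1; 12.8636° ∈ [12°, 18°) → zone 33.
Hemisphere: N (φ ≥ 0).
Central meridian λ₀ = 6×33 − 183 = 15°.
EPSG code: 32633.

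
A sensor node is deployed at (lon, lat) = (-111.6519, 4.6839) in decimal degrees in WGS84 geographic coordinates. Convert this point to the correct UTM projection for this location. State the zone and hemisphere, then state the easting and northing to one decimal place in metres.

Longitude -111.6519° lies in the 6° band [-114°, -108°), giving zone 12; latitude is north of the equator, so 12N.
Zone 12 central meridian λ₀ = 6×12 − 183 = -111°; Δλ = -0.6519°.
Transverse Mercator on WGS84 with k₀ = 0.9996 gives E = 427698.945 m, N = 517756.837 m.

Zone 12N: E 427698.9 m, N 517756.8 m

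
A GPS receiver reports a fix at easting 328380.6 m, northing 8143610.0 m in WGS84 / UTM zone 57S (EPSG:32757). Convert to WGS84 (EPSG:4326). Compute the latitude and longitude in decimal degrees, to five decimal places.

lat -16.78430°, lon 157.38970°

Zone 57S: λ₀ = 159°, k₀ = 0.9996, false easting 500000 m, false northing 10000000 m.
Meridian distance M = (N − FN)/k₀ = -1857132.9 m.
Inverse transverse Mercator on WGS84 gives φ = -16.78429973°, λ = 157.38969966°.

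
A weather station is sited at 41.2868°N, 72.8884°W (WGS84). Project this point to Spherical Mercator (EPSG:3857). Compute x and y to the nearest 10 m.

Web Mercator is spherical with R = a = 6378137 m.
x = R·λ = 6378137 × -1.272142567 = -8113899.573 m.
y = R·ln tan(π/4 + φ/2) = 6378137 × 0.792509957 = 5054737.080 m.

x -8113900 m, y 5054740 m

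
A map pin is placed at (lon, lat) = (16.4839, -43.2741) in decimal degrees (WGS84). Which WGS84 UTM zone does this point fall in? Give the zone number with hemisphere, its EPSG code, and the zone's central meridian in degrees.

UTM zone = ⌊(λ + 180)/6⌋ + 1; 16.4839° ∈ [12°, 18°) → zone 33.
Hemisphere: S (φ < 0).
Central meridian λ₀ = 6×33 − 183 = 15°.
EPSG code: 32733.

Zone 33S (EPSG:32733), central meridian 15°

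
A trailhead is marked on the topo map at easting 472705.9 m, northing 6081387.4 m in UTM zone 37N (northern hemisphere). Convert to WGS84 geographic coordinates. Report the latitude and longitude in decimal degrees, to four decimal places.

lat 54.8788°, lon 38.5746°

Zone 37N: λ₀ = 39°, k₀ = 0.9996, false easting 500000 m.
Meridian distance M = (N − FN)/k₀ = 6083820.9 m.
Inverse transverse Mercator on WGS84 gives φ = 54.87879983°, λ = 38.57459991°.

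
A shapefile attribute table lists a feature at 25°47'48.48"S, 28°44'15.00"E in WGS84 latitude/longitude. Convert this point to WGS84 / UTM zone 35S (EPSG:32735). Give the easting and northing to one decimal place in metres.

E 674199.7 m, N 7145669.3 m

Zone 35 central meridian λ₀ = 6×35 − 183 = 27°; Δλ = +1.7375°.
Transverse Mercator on WGS84 with k₀ = 0.9996 gives E = 674199.707 m, N = 7145669.279 m.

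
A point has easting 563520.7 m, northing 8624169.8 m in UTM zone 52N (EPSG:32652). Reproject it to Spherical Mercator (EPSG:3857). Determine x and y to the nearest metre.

x 14657192 m, y 14199875 m

Unproject from UTM 52N (λ₀ = 129°) → φ = 77.68059962°, λ = 131.66779885°.
Web Mercator (R = 6378137 m): x = 14657192.322 m, y = 14199875.040 m.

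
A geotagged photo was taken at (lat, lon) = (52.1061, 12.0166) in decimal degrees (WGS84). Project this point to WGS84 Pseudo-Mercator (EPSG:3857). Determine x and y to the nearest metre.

Web Mercator is spherical with R = a = 6378137 m.
x = R·λ = 6378137 × 0.209729235 = 1337681.793 m.
y = R·ln tan(π/4 + φ/2) = 6378137 × 1.069173095 = 6819332.477 m.

x 1337682 m, y 6819332 m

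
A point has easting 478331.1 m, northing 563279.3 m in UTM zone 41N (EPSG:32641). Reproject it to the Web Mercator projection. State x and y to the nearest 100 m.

Unproject from UTM 41N (λ₀ = 63°) → φ = 5.09600009°, λ = 62.80449982°.
Web Mercator (R = 6378137 m): x = 6991364.940 m, y = 568033.551 m.

x 6991400 m, y 568000 m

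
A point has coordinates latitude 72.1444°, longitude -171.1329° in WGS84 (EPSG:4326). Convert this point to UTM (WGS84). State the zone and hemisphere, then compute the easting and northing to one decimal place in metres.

Zone 2N: E 495451.8 m, N 8005044.3 m

Longitude -171.1329° lies in the 6° band [-174°, -168°), giving zone 2; latitude is north of the equator, so 2N.
Zone 2 central meridian λ₀ = 6×2 − 183 = -171°; Δλ = -0.1329°.
Transverse Mercator on WGS84 with k₀ = 0.9996 gives E = 495451.771 m, N = 8005044.252 m.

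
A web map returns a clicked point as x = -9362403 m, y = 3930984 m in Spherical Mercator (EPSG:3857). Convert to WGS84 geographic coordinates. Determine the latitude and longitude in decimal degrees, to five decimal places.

lat 33.26840°, lon -84.10390°

R = 6378137 m. λ = x/R = -84.10389711°.
φ = 2·arctan(exp(y/R)) − 90° = 2·arctan(1.85210) − 90° = 33.26839997°.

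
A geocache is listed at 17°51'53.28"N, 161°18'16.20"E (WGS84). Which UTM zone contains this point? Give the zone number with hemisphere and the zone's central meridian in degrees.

Zone 57N, central meridian 159°

UTM zone = ⌊(λ + 180)/6⌋ + 1; 161.3045° ∈ [156°, 162°) → zone 57.
Hemisphere: N (φ ≥ 0).
Central meridian λ₀ = 6×57 − 183 = 159°.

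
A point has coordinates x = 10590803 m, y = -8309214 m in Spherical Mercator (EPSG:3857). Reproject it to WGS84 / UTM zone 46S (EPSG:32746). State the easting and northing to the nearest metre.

E 620754 m, N 3392204 m

Web Mercator inverse (R = 6378137 m) → φ = -59.59089942°, λ = 95.13880206°.
UTM 46S forward: E = 620753.540 m, N = 3392203.878 m.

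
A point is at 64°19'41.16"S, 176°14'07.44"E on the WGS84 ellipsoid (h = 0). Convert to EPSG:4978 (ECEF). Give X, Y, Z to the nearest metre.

WGS84: a = 6378137 m, e² = 0.006694380; N(φ) = a/√(1−e²sin²φ) = 6395550.201 m.
X = (N+h)·cosφ·cosλ = -2764683.313 m; Y = (N+h)·cosφ·sinλ = 181914.447 m; Z = (N(1−e²)+h)·sinφ = -5725654.823 m.

X -2764683 m, Y 181914 m, Z -5725655 m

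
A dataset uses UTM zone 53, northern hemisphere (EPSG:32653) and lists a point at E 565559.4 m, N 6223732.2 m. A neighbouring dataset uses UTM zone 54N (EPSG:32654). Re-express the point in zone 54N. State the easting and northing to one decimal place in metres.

UTM 53N → geographic: φ = 56.15409978°, λ = 136.05539946°.
UTM 54N (λ₀ = 141°) forward: E = 192989.158 m, N = 6234244.315 m.

E 192989.2 m, N 6234244.3 m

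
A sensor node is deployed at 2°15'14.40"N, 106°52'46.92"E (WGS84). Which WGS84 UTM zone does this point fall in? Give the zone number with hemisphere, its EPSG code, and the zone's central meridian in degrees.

Zone 48N (EPSG:32648), central meridian 105°

UTM zone = ⌊(λ + 180)/6⌋ + 1; 106.8797° ∈ [102°, 108°) → zone 48.
Hemisphere: N (φ ≥ 0).
Central meridian λ₀ = 6×48 − 183 = 105°.
EPSG code: 32648.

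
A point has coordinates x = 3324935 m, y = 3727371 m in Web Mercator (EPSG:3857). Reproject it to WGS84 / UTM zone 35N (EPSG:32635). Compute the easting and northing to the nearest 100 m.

Web Mercator inverse (R = 6378137 m) → φ = 31.72579855°, λ = 29.86839929°.
UTM 35N forward: E = 771789.967 m, N = 3513622.590 m.

E 771800 m, N 3513600 m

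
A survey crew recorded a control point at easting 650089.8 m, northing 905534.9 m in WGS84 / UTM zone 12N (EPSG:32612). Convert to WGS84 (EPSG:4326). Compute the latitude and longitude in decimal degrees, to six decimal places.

Zone 12N: λ₀ = -111°, k₀ = 0.9996, false easting 500000 m.
Meridian distance M = (N − FN)/k₀ = 905897.3 m.
Inverse transverse Mercator on WGS84 gives φ = 8.18980013°, λ = -109.63749995°.

lat 8.189800°, lon -109.637500°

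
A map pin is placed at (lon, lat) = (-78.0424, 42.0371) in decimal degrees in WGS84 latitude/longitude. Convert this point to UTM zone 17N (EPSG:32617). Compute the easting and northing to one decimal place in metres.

E 744810.5 m, N 4658128.4 m

Zone 17 central meridian λ₀ = 6×17 − 183 = -81°; Δλ = +2.9576°.
Transverse Mercator on WGS84 with k₀ = 0.9996 gives E = 744810.474 m, N = 4658128.368 m.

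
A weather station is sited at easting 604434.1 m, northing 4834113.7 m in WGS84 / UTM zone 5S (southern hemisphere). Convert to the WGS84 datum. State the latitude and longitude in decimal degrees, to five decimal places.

lat -46.63840°, lon -151.63550°

Zone 5S: λ₀ = -153°, k₀ = 0.9996, false easting 500000 m, false northing 10000000 m.
Meridian distance M = (N − FN)/k₀ = -5167953.5 m.
Inverse transverse Mercator on WGS84 gives φ = -46.63840021°, λ = -151.63550055°.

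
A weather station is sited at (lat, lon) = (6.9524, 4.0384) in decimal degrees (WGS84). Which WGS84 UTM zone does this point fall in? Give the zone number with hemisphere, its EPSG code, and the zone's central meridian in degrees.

UTM zone = ⌊(λ + 180)/6⌋ + 1; 4.0384° ∈ [0°, 6°) → zone 31.
Hemisphere: N (φ ≥ 0).
Central meridian λ₀ = 6×31 − 183 = 3°.
EPSG code: 32631.

Zone 31N (EPSG:32631), central meridian 3°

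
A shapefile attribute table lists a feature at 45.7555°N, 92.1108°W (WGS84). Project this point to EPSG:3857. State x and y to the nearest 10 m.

Web Mercator is spherical with R = a = 6378137 m.
x = R·λ = 6378137 × -1.607636737 = -10253727.353 m.
y = R·ln tan(π/4 + φ/2) = 6378137 × 0.900145939 = 5741254.122 m.

x -10253730 m, y 5741250 m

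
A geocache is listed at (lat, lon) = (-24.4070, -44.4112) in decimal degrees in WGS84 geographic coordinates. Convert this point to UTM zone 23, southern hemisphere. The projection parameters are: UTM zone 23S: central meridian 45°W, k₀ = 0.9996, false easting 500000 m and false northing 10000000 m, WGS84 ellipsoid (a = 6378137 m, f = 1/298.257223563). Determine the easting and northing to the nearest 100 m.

E 559700 m, N 7300600 m

Zone 23 central meridian λ₀ = 6×23 − 183 = -45°; Δλ = +0.5888°.
Transverse Mercator on WGS84 with k₀ = 0.9996 gives E = 559698.326 m, N = 7300584.942 m.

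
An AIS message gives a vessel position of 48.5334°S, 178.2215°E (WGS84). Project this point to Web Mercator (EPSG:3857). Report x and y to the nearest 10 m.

Web Mercator is spherical with R = a = 6378137 m.
x = R·λ = 6378137 × 3.110551973 = 19839526.628 m.
y = R·ln tan(π/4 + φ/2) = 6378137 × -0.971452452 = -6196056.825 m.

x 19839530 m, y -6196060 m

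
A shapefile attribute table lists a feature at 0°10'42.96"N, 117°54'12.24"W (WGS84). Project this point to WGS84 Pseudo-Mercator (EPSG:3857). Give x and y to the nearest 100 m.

x -13124900 m, y 19900 m

Web Mercator is spherical with R = a = 6378137 m.
x = R·λ = 6378137 × -2.057802529 = -13124946.451 m.
y = R·ln tan(π/4 + φ/2) = 6378137 × 0.003117163 = 19881.693 m.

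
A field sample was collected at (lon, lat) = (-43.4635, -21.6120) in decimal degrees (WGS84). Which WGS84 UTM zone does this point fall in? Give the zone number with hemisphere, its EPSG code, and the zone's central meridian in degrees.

UTM zone = ⌊(λ + 180)/6⌋ + 1; -43.4635° ∈ [-48°, -42°) → zone 23.
Hemisphere: S (φ < 0).
Central meridian λ₀ = 6×23 − 183 = -45°.
EPSG code: 32723.

Zone 23S (EPSG:32723), central meridian -45°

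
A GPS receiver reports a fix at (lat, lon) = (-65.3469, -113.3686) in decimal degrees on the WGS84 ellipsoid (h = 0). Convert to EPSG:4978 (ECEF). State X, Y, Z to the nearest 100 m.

X -1058200 m, Y -2449000 m, Z -5773900 m

WGS84: a = 6378137 m, e² = 0.006694380; N(φ) = a/√(1−e²sin²φ) = 6395844.785 m.
X = (N+h)·cosφ·cosλ = -1058191.266 m; Y = (N+h)·cosφ·sinλ = -2449017.170 m; Z = (N(1−e²)+h)·sinφ = -5773949.521 m.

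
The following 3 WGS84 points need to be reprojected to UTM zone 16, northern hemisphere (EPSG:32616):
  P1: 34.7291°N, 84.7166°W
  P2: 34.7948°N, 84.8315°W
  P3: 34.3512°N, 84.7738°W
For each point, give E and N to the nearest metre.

P1: E 709068 m, N 3845376 m; P2: E 698389 m, N 3852430 m; P3: E 704754 m, N 3803343 m

UTM zone 16N: λ₀ = -87°, k₀ = 0.9996.
P1 (34.7291°, -84.7166°) → (709067.986, 3845376.046) m.
P2 (34.7948°, -84.8315°) → (698388.590, 3852430.479) m.
P3 (34.3512°, -84.7738°) → (704753.683, 3803342.657) m.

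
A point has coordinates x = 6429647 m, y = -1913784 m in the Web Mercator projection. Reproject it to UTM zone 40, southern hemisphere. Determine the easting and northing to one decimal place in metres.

E 580765.2 m, N 8126981.6 m

Web Mercator inverse (R = 6378137 m) → φ = -16.93950326°, λ = 57.75850172°.
UTM 40S forward: E = 580765.208 m, N = 8126981.627 m.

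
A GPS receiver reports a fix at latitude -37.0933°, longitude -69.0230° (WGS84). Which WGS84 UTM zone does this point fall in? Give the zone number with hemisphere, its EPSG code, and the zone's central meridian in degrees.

Zone 19S (EPSG:32719), central meridian -69°

UTM zone = ⌊(λ + 180)/6⌋ + 1; -69.0230° ∈ [-72°, -66°) → zone 19.
Hemisphere: S (φ < 0).
Central meridian λ₀ = 6×19 − 183 = -69°.
EPSG code: 32719.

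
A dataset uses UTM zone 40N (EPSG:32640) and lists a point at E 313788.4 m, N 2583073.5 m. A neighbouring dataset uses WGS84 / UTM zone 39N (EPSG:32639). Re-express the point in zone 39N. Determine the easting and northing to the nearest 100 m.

E 927400 m, N 2588100 m

UTM 40N → geographic: φ = 23.34670025°, λ = 55.17850015°.
UTM 39N (λ₀ = 51°) forward: E = 927379.241 m, N = 2588083.557 m.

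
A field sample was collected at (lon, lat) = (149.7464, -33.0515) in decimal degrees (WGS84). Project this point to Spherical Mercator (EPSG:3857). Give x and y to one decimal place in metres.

x 16669693.0 m, y -3902141.7 m

Web Mercator is spherical with R = a = 6378137 m.
x = R·λ = 6378137 × 2.613567723 = 16669692.996 m.
y = R·ln tan(π/4 + φ/2) = 6378137 × -0.611799609 = -3902141.724 m.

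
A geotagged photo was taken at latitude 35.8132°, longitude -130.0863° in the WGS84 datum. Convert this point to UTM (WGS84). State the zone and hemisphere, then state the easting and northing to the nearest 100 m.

Zone 9N: E 401900 m, N 3963800 m

Longitude -130.0863° lies in the 6° band [-132°, -126°), giving zone 9; latitude is north of the equator, so 9N.
Zone 9 central meridian λ₀ = 6×9 − 183 = -129°; Δλ = -1.0863°.
Transverse Mercator on WGS84 with k₀ = 0.9996 gives E = 401862.122 m, N = 3963774.337 m.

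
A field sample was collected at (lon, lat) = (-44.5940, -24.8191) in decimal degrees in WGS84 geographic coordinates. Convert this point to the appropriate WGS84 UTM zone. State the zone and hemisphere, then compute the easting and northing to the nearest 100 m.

Zone 23S: E 541000 m, N 7255000 m

Longitude -44.5940° lies in the 6° band [-48°, -42°), giving zone 23; latitude is south of the equator, so 23S.
Zone 23 central meridian λ₀ = 6×23 − 183 = -45°; Δλ = +0.4060°.
Transverse Mercator on WGS84 with k₀ = 0.9996 gives E = 541029.348 m, N = 7255021.790 m.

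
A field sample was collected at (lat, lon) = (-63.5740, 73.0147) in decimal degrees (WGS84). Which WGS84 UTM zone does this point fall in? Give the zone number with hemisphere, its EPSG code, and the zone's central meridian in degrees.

Zone 43S (EPSG:32743), central meridian 75°

UTM zone = ⌊(λ + 180)/6⌋ + 1; 73.0147° ∈ [72°, 78°) → zone 43.
Hemisphere: S (φ < 0).
Central meridian λ₀ = 6×43 − 183 = 75°.
EPSG code: 32743.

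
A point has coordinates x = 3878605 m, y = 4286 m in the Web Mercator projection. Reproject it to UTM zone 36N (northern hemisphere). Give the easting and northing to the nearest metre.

Web Mercator inverse (R = 6378137 m) → φ = 0.03850179°, λ = 34.84210153°.
UTM 36N forward: E = 705015.294 m, N = 4257.820 m.

E 705015 m, N 4258 m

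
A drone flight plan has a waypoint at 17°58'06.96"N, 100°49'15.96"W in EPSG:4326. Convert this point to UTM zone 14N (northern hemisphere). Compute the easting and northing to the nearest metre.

Zone 14 central meridian λ₀ = 6×14 − 183 = -99°; Δλ = -1.8211°.
Transverse Mercator on WGS84 with k₀ = 0.9996 gives E = 307153.020 m, N = 1987657.260 m.

E 307153 m, N 1987657 m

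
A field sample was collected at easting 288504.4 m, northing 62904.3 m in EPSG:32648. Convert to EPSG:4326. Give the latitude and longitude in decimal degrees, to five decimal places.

Zone 48N: λ₀ = 105°, k₀ = 0.9996, false easting 500000 m.
Meridian distance M = (N − FN)/k₀ = 62929.5 m.
Inverse transverse Mercator on WGS84 gives φ = 0.56879964°, λ = 103.09960023°.

lat 0.56880°, lon 103.09960°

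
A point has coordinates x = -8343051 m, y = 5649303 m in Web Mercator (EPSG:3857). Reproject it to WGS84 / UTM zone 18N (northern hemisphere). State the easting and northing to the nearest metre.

E 504172 m, N 5002525 m

Web Mercator inverse (R = 6378137 m) → φ = 45.17619776°, λ = -74.94690229°.
UTM 18N forward: E = 504172.065 m, N = 5002525.412 m.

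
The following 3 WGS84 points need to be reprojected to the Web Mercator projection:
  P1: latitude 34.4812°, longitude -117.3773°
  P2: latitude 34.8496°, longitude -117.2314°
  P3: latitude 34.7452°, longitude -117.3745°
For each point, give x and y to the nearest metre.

Web Mercator: x = R·λ, y = R·ln tan(π/4+φ/2), R = 6378137 m.
P1 (34.4812°, -117.3773°) → (-13066381.267, 4093599.902) m.
P2 (34.8496°, -117.2314°) → (-13050139.753, 4143461.122) m.
P3 (34.7452°, -117.3745°) → (-13066069.572, 4129308.528) m.

P1: x -13066381 m, y 4093600 m; P2: x -13050140 m, y 4143461 m; P3: x -13066070 m, y 4129309 m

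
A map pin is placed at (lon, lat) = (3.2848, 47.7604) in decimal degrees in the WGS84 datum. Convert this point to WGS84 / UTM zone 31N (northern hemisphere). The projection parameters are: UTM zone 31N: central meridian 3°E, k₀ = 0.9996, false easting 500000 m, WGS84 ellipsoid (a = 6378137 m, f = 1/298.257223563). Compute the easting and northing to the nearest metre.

Zone 31 central meridian λ₀ = 6×31 − 183 = 3°; Δλ = +0.2848°.
Transverse Mercator on WGS84 with k₀ = 0.9996 gives E = 521342.975 m, N = 5289709.509 m.

E 521343 m, N 5289710 m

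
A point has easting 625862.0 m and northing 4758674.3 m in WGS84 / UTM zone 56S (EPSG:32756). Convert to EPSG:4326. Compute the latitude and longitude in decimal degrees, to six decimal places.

lat -47.313300°, lon 154.665300°

Zone 56S: λ₀ = 153°, k₀ = 0.9996, false easting 500000 m, false northing 10000000 m.
Meridian distance M = (N − FN)/k₀ = -5243423.1 m.
Inverse transverse Mercator on WGS84 gives φ = -47.31330042°, λ = 154.66529991°.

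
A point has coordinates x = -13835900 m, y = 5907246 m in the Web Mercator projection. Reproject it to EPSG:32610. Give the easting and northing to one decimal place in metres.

Web Mercator inverse (R = 6378137 m) → φ = 46.78619983°, λ = -124.29000440°.
UTM 10N forward: E = 401536.648 m, N = 5182213.622 m.

E 401536.6 m, N 5182213.6 m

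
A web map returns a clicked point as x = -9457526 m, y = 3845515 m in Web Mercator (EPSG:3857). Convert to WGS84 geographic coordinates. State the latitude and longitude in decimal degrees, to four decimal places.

lat 32.6241°, lon -84.9584°

R = 6378137 m. λ = x/R = -84.95840156°.
φ = 2·arctan(exp(y/R)) − 90° = 2·arctan(1.82745) − 90° = 32.62409881°.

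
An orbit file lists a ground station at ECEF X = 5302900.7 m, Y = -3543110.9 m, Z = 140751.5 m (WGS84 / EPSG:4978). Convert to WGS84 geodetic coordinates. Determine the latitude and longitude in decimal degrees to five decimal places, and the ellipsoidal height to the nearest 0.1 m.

lat 1.27280°, lon -33.74870°, h 1074.2 m

λ = atan2(Y, X) = -33.74869976°; p = √(X²+Y²) = 6377647.7 m.
Bowring's method on WGS84 (a = 6378137 m, b = 6356752.314 m) gives φ = 1.27280040°, h = 1074.171 m.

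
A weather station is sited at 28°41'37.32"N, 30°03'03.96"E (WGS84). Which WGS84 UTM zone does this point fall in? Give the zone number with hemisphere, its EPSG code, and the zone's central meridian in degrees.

Zone 36N (EPSG:32636), central meridian 33°

UTM zone = ⌊(λ + 180)/6⌋ + 1; 30.0511° ∈ [30°, 36°) → zone 36.
Hemisphere: N (φ ≥ 0).
Central meridian λ₀ = 6×36 − 183 = 33°.
EPSG code: 32636.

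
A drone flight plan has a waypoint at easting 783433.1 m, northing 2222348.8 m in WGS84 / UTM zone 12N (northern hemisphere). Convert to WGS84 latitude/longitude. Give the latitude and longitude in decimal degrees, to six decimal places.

Zone 12N: λ₀ = -111°, k₀ = 0.9996, false easting 500000 m.
Meridian distance M = (N − FN)/k₀ = 2223238.1 m.
Inverse transverse Mercator on WGS84 gives φ = 20.07740023°, λ = -108.28990038°.

lat 20.077400°, lon -108.289900°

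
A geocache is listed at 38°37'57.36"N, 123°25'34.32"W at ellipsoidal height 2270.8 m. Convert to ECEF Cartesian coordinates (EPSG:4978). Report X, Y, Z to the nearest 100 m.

WGS84: a = 6378137 m, e² = 0.006694380; N(φ) = a/√(1−e²sin²φ) = 6386474.684 m.
X = (N+h)·cosφ·cosλ = -2749170.854 m; Y = (N+h)·cosφ·sinλ = -4165190.774 m; Z = (N(1−e²)+h)·sinφ = 3961956.142 m.

X -2749200 m, Y -4165200 m, Z 3962000 m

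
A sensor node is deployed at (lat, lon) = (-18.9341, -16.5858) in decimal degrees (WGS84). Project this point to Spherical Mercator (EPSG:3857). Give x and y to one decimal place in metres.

x -1846322.8 m, y -2147178.8 m

Web Mercator is spherical with R = a = 6378137 m.
x = R·λ = 6378137 × -0.289476819 = -1846322.810 m.
y = R·ln tan(π/4 + φ/2) = 6378137 × -0.336646703 = -2147178.792 m.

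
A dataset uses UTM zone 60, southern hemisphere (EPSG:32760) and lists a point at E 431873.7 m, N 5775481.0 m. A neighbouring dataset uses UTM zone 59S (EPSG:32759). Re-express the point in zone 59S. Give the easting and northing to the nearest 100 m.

UTM 60S → geographic: φ = -38.16599961°, λ = 176.22229979°.
UTM 59S (λ₀ = 171°) forward: E = 957619.223 m, N = 5762859.295 m.

E 957600 m, N 5762900 m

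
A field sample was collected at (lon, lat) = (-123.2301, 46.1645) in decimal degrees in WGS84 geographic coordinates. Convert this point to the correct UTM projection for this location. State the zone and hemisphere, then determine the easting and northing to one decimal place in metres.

Zone 10N: E 482235.7 m, N 5112350.6 m

Longitude -123.2301° lies in the 6° band [-126°, -120°), giving zone 10; latitude is north of the equator, so 10N.
Zone 10 central meridian λ₀ = 6×10 − 183 = -123°; Δλ = -0.2301°.
Transverse Mercator on WGS84 with k₀ = 0.9996 gives E = 482235.700 m, N = 5112350.565 m.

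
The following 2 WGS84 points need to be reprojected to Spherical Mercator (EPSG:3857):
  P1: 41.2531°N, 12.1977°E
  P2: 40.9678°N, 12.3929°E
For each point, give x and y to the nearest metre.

Web Mercator: x = R·λ, y = R·ln tan(π/4+φ/2), R = 6378137 m.
P1 (41.2531°, 12.1977°) → (1357841.753, 5049745.840) m.
P2 (40.9678°, 12.3929°) → (1379571.317, 5007593.331) m.

P1: x 1357842 m, y 5049746 m; P2: x 1379571 m, y 5007593 m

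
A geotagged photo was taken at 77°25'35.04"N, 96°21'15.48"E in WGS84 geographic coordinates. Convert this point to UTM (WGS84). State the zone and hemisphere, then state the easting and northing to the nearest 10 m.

Zone 47N: E 435730 m, N 8595810 m

Longitude 96.3543° lies in the 6° band [96°, 102°), giving zone 47; latitude is north of the equator, so 47N.
Zone 47 central meridian λ₀ = 6×47 − 183 = 99°; Δλ = -2.6457°.
Transverse Mercator on WGS84 with k₀ = 0.9996 gives E = 435726.330 m, N = 8595805.507 m.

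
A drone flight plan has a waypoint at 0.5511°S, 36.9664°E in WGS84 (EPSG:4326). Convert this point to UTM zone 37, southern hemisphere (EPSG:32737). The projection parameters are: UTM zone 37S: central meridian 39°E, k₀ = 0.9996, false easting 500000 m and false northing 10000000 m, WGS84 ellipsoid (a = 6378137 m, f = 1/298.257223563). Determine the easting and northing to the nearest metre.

E 273674 m, N 9939048 m

Zone 37 central meridian λ₀ = 6×37 − 183 = 39°; Δλ = -2.0336°.
Transverse Mercator on WGS84 with k₀ = 0.9996 gives E = 273673.797 m, N = 9939048.228 m.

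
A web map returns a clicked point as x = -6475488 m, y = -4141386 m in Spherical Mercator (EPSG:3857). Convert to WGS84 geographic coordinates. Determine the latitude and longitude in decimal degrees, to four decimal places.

R = 6378137 m. λ = x/R = -58.17029843°.
φ = 2·arctan(exp(y/R)) − 90° = 2·arctan(0.52241) − 90° = -34.83430064°.

lat -34.8343°, lon -58.1703°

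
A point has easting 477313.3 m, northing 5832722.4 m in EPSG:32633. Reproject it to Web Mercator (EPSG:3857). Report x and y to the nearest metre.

x 1632467 m, y 6917417 m

Unproject from UTM 33N (λ₀ = 15°) → φ = 52.64399979°, λ = 14.66470031°.
Web Mercator (R = 6378137 m): x = 1632466.972 m, y = 6917417.097 m.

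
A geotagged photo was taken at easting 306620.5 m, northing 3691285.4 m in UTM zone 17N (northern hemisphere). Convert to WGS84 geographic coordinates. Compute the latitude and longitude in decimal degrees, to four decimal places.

lat 33.3434°, lon -83.0780°

Zone 17N: λ₀ = -81°, k₀ = 0.9996, false easting 500000 m.
Meridian distance M = (N − FN)/k₀ = 3692762.5 m.
Inverse transverse Mercator on WGS84 gives φ = 33.34340035°, λ = -83.07799952°.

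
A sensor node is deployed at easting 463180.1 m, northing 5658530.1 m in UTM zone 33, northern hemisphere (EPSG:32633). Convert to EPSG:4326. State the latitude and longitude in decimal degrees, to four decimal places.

lat 51.0771°, lon 14.4744°

Zone 33N: λ₀ = 15°, k₀ = 0.9996, false easting 500000 m.
Meridian distance M = (N − FN)/k₀ = 5660794.4 m.
Inverse transverse Mercator on WGS84 gives φ = 51.07709957°, λ = 14.47439966°.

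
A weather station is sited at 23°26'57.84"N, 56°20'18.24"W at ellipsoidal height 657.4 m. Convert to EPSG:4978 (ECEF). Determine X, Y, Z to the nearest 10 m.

X 3245400 m, Y -4873340 m, Z 2522720 m

WGS84: a = 6378137 m, e² = 0.006694380; N(φ) = a/√(1−e²sin²φ) = 6381520.395 m.
X = (N+h)·cosφ·cosλ = 3245396.228 m; Y = (N+h)·cosφ·sinλ = -4873338.817 m; Z = (N(1−e²)+h)·sinφ = 2522717.521 m.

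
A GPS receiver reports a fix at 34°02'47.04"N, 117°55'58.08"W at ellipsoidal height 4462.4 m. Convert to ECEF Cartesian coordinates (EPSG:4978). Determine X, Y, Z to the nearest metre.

WGS84: a = 6378137 m, e² = 0.006694380; N(φ) = a/√(1−e²sin²φ) = 6384839.296 m.
X = (N+h)·cosφ·cosλ = -2479934.021 m; Y = (N+h)·cosφ·sinλ = -4677303.512 m; Z = (N(1−e²)+h)·sinφ = 3553210.641 m.

X -2479934 m, Y -4677304 m, Z 3553211 m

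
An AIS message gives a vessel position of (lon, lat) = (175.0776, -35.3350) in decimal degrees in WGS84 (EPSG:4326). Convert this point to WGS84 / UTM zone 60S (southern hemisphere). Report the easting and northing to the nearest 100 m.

E 325300 m, N 6088100 m

Zone 60 central meridian λ₀ = 6×60 − 183 = 177°; Δλ = -1.9224°.
Transverse Mercator on WGS84 with k₀ = 0.9996 gives E = 325284.823 m, N = 6088110.122 m.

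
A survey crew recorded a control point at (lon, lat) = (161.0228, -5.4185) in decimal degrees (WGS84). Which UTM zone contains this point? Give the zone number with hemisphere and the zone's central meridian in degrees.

Zone 57S, central meridian 159°

UTM zone = ⌊(λ + 180)/6⌋ + 1; 161.0228° ∈ [156°, 162°) → zone 57.
Hemisphere: S (φ < 0).
Central meridian λ₀ = 6×57 − 183 = 159°.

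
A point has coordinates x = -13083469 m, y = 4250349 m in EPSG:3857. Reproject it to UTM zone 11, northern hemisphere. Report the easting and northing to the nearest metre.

Web Mercator inverse (R = 6378137 m) → φ = 35.63379922°, λ = -117.53080172°.
UTM 11N forward: E = 451939.686 m, N = 3943462.376 m.

E 451940 m, N 3943462 m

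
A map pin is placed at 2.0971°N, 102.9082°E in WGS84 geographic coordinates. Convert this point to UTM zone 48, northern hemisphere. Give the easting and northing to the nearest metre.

E 267338 m, N 231949 m

Zone 48 central meridian λ₀ = 6×48 − 183 = 105°; Δλ = -2.0918°.
Transverse Mercator on WGS84 with k₀ = 0.9996 gives E = 267337.984 m, N = 231949.066 m.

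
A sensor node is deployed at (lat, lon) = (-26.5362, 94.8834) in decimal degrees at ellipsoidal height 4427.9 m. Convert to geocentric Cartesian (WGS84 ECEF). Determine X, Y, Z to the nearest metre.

WGS84: a = 6378137 m, e² = 0.006694380; N(φ) = a/√(1−e²sin²φ) = 6382402.445 m.
X = (N+h)·cosφ·cosλ = -486422.184 m; Y = (N+h)·cosφ·sinλ = 5693250.492 m; Z = (N(1−e²)+h)·sinφ = -2834311.951 m.

X -486422 m, Y 5693250 m, Z -2834312 m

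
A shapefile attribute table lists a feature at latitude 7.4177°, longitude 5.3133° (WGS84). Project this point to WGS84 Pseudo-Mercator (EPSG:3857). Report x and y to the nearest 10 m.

x 591470 m, y 828050 m

Web Mercator is spherical with R = a = 6378137 m.
x = R·λ = 6378137 × 0.092734579 = 591473.850 m.
y = R·ln tan(π/4 + φ/2) = 6378137 × 0.129826461 = 828050.954 m.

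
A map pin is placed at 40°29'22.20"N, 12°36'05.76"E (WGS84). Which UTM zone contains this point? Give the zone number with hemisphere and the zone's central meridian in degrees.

Zone 33N, central meridian 15°

UTM zone = ⌊(λ + 180)/6⌋ + 1; 12.6016° ∈ [12°, 18°) → zone 33.
Hemisphere: N (φ ≥ 0).
Central meridian λ₀ = 6×33 − 183 = 15°.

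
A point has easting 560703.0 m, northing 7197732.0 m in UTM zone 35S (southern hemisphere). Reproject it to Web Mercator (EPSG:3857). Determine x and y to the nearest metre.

Unproject from UTM 35S (λ₀ = 27°) → φ = -25.33580013°, λ = 27.60320024°.
Web Mercator (R = 6378137 m): x = 3072774.195 m, y = -2917046.805 m.

x 3072774 m, y -2917047 m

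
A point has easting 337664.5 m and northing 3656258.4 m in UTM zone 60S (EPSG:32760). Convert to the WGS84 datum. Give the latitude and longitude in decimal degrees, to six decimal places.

Zone 60S: λ₀ = 177°, k₀ = 0.9996, false easting 500000 m, false northing 10000000 m.
Meridian distance M = (N − FN)/k₀ = -6346280.1 m.
Inverse transverse Mercator on WGS84 gives φ = -57.20800010°, λ = 174.31229981°.

lat -57.208000°, lon 174.312300°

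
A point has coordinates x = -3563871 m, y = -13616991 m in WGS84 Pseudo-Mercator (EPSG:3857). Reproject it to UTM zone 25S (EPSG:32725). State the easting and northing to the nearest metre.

E 525650 m, N 1507457 m

Web Mercator inverse (R = 6378137 m) → φ = -76.51209923°, λ = -32.01479790°.
UTM 25S forward: E = 525649.904 m, N = 1507457.274 m.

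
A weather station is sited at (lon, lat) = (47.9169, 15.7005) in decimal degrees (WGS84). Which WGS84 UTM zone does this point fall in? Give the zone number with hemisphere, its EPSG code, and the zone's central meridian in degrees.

Zone 38N (EPSG:32638), central meridian 45°

UTM zone = ⌊(λ + 180)/6⌋ + 1; 47.9169° ∈ [42°, 48°) → zone 38.
Hemisphere: N (φ ≥ 0).
Central meridian λ₀ = 6×38 − 183 = 45°.
EPSG code: 32638.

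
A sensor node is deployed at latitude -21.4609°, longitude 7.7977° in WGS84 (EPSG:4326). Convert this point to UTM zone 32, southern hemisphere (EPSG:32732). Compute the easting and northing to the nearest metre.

Zone 32 central meridian λ₀ = 6×32 − 183 = 9°; Δλ = -1.2023°.
Transverse Mercator on WGS84 with k₀ = 0.9996 gives E = 375427.262 m, N = 7626363.663 m.

E 375427 m, N 7626364 m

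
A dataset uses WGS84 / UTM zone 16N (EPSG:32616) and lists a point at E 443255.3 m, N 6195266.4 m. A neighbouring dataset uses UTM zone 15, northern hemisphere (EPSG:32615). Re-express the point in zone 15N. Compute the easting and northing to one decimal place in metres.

UTM 16N → geographic: φ = 55.89949973°, λ = -87.90750001°.
UTM 15N (λ₀ = -93°) forward: E = 818275.903 m, N = 6206619.160 m.

E 818275.9 m, N 6206619.2 m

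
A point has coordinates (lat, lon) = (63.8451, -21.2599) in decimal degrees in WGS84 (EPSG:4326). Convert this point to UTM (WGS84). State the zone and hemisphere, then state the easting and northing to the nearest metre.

Longitude -21.2599° lies in the 6° band [-24°, -18°), giving zone 27; latitude is north of the equator, so 27N.
Zone 27 central meridian λ₀ = 6×27 − 183 = -21°; Δλ = -0.2599°.
Transverse Mercator on WGS84 with k₀ = 0.9996 gives E = 487217.428 m, N = 7079779.438 m.

Zone 27N: E 487217 m, N 7079779 m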